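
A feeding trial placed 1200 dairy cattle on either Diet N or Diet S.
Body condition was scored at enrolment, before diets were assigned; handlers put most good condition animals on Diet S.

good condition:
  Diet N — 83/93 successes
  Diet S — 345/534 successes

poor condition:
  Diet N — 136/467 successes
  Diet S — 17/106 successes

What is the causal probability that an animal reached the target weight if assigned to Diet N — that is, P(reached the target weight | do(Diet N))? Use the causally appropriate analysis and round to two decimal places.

0.61

The imbalance in starting body condition arose from how dairy cattle were allocated, not from anything the diet did; and starting body condition independently affects the outcome. The pooled gap is confounded — condition on starting body condition.
Standardising Diet N to the population starting body condition mix: 0.522·83/93 + 0.477·136/467 = 0.605.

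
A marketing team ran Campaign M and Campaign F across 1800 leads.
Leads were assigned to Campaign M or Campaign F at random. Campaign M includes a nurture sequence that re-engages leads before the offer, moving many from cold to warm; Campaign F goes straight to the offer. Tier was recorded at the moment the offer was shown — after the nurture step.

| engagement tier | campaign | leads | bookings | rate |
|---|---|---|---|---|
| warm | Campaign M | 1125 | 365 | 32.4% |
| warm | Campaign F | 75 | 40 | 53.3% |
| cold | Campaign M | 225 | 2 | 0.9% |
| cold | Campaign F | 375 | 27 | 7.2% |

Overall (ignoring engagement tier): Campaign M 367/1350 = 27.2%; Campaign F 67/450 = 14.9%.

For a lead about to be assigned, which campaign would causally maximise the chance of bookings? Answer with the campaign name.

Campaign M

Engagement tier here is a post-treatment variable shaped by the campaign; conditioning on it would introduce bias rather than remove it. The overall comparison is the causal one.
Pooled: Campaign M 27.2% vs Campaign F 14.9%; Campaign M is higher overall.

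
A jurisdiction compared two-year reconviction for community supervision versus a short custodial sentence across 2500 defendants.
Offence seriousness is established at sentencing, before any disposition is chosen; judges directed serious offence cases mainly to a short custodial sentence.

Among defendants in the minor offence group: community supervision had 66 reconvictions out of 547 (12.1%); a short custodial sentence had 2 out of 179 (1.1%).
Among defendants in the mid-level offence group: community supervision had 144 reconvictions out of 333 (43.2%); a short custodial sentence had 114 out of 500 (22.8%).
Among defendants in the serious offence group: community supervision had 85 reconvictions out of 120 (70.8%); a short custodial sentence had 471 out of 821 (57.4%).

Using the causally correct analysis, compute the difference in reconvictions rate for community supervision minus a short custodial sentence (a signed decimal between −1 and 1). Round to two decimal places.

The offence seriousness-specific comparison favours a short custodial sentence throughout, but the pooled figures favour community supervision. The question is whether to condition on offence seriousness.
Offence seriousness satisfies the back-door criterion: it is not a descendant of the disposition, and it blocks the spurious path from disposition to outcome. Adjusting for it (i.e., using the within-offence seriousness rates) gives the causal effect.
Adjusting over the population distribution of offence seriousness: 0.290·(0.121−0.011) + 0.333·(0.432−0.228) + 0.376·(0.708−0.574) = +0.151.

+0.15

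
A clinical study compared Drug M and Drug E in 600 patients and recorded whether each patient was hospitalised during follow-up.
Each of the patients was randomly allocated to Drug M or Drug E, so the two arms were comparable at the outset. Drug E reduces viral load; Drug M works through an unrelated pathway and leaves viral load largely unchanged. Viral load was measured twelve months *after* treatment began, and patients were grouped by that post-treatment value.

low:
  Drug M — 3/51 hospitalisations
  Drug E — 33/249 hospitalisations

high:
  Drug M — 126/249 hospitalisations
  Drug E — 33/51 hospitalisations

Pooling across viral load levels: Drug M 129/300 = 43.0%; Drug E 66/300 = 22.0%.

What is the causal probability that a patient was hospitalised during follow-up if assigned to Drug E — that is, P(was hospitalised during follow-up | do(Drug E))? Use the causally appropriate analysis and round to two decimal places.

0.22

Because the drug influences viral load, viral load is a post-treatment mediator, not a confounder. Stratifying on it would bias the estimate; the causal effect is the crude pooled difference.
So P(outcome | do(Drug E)) is just the pooled rate for Drug E: 66/300 = 0.220.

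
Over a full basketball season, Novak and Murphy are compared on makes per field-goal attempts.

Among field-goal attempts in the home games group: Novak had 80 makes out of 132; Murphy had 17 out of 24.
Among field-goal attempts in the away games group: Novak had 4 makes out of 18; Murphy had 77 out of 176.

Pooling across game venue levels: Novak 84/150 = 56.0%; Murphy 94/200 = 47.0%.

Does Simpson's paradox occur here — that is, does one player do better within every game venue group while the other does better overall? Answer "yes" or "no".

Within each game venue level (home games 60.6% vs 70.8%; away games 22.2% vs 43.8%), Murphy has the higher rate every time. Pooled: 56.0% vs 47.0% — Novak has the higher rate overall. The two comparisons disagree.

yes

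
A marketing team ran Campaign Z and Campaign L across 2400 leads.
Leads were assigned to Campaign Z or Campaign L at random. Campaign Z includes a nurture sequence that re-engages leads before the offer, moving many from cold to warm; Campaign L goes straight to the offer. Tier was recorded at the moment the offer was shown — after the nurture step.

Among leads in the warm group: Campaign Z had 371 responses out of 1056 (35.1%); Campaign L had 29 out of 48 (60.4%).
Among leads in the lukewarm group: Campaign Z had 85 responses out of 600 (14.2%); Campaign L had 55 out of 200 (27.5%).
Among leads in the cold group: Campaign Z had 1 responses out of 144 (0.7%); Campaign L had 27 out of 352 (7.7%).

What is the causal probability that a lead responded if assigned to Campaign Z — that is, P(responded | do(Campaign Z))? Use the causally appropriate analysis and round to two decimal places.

Campaign L is higher inside every engagement tier stratum but Campaign Z is higher in aggregate. Whether to stratify depends on how engagement tier relates to the campaign.
Engagement tier lies on the pathway campaign → engagement tier → outcome, so adjusting for it blocks the indirect effect. For the total causal effect of campaign, use the unadjusted pooled rates.
So P(outcome | do(Campaign Z)) is just the pooled rate for Campaign Z: 457/1800 = 0.254.

0.25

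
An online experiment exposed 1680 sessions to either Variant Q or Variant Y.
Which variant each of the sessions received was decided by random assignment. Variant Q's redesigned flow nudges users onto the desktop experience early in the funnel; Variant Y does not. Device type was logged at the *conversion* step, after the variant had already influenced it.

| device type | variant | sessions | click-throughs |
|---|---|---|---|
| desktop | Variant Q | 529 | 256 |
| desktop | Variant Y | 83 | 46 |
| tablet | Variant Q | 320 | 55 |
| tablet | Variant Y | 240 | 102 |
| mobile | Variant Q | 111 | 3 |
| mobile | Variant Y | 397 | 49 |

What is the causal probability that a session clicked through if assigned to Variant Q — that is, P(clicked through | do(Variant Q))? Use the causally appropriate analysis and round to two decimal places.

The distribution of device type is itself part of what the variant does — it is an intermediate outcome. Holding it fixed would remove that part of the effect; the total effect is the pooled difference.
So P(outcome | do(Variant Q)) is just the pooled rate for Variant Q: 314/960 = 0.327.

0.33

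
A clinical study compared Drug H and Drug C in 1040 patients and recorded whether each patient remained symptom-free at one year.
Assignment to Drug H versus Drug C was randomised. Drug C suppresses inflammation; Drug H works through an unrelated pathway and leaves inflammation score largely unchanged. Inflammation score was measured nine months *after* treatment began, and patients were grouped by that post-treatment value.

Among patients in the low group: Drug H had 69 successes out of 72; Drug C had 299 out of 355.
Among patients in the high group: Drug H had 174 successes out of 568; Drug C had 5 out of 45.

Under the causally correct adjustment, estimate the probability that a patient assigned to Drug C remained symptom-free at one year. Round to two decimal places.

Stratifying would compare drugs among patients the drugs themselves sorted into inflammation score groups — a form of selection on an intermediate. The unconditioned pooled rates give the total causal effect.
So P(outcome | do(Drug C)) is just the pooled rate for Drug C: 304/400 = 0.760.

0.76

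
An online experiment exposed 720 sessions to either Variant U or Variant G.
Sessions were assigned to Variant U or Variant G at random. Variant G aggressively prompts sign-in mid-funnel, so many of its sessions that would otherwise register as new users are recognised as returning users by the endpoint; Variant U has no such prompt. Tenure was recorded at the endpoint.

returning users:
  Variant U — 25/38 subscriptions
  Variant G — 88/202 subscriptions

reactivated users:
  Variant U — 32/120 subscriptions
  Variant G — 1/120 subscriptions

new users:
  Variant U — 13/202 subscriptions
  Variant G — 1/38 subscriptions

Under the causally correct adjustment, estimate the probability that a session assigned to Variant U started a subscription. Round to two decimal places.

0.19

User tenure here is a post-treatment variable shaped by the variant; conditioning on it would introduce bias rather than remove it. The overall comparison is the causal one.
So P(outcome | do(Variant U)) is just the pooled rate for Variant U: 70/360 = 0.194.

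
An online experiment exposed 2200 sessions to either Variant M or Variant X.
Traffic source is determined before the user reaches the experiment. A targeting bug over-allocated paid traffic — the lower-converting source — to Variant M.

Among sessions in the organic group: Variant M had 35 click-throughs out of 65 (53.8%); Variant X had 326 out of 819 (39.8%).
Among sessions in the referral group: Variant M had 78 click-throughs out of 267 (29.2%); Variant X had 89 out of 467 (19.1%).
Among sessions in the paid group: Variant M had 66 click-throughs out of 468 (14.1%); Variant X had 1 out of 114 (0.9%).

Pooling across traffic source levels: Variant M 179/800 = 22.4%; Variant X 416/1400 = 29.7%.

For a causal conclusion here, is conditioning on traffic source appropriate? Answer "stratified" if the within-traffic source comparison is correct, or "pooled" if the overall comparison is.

Since traffic source is a pre-existing factor (not a product of the variant) and it affects the outcome on its own, it is a confounder. The stratified rates, not the pooled rate, identify the causal effect.
Within each level — organic: 53.8% vs 39.8%; referral: 29.2% vs 19.1%; paid: 14.1% vs 0.9% — Variant M is higher every time.

stratified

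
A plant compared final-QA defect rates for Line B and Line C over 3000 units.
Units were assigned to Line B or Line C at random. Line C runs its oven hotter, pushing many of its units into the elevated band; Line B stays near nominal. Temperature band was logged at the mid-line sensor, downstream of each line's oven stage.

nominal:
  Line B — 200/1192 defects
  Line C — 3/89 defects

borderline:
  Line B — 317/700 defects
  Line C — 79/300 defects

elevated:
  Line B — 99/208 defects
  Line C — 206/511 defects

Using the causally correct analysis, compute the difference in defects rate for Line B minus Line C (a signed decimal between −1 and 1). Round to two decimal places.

The stratified and pooled comparisons disagree (Line C wins within each in-process temperature band; Line B wins overall), so the answer turns on the causal role of in-process temperature band.
In-process temperature band here is a post-treatment variable shaped by the line; conditioning on it would introduce bias rather than remove it. The overall comparison is the causal one.
The causal difference is the pooled difference: 0.293 − 0.320 = -0.027.

-0.03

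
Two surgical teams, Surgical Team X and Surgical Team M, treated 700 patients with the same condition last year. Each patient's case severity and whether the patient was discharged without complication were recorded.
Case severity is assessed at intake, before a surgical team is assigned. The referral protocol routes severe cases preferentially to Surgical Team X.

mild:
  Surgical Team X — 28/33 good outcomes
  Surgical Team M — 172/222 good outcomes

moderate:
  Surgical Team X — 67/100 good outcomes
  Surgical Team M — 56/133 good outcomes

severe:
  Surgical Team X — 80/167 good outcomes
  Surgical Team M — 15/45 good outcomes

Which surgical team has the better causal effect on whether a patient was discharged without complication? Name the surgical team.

Surgical Team X is higher inside every case severity stratum but Surgical Team M is higher in aggregate. Whether to stratify depends on how case severity relates to the surgical team.
Case severity satisfies the back-door criterion: it is not a descendant of the surgical team, and it blocks the spurious path from surgical team to outcome. Adjusting for it (i.e., using the within-case severity rates) gives the causal effect.
Within each level — mild: 84.8% vs 77.5%; moderate: 67.0% vs 42.1%; severe: 47.9% vs 33.3% — Surgical Team X is higher every time.

Surgical Team X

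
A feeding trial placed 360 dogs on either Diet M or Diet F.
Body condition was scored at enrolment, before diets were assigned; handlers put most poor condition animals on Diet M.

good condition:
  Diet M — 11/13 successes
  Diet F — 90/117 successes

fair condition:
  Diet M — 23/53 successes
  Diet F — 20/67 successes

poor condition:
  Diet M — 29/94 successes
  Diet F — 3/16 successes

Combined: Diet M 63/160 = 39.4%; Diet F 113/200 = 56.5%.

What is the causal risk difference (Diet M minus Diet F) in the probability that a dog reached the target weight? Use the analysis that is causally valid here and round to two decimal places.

Within every starting body condition level Diet M has the higher rate, yet pooled Diet F does — Simpson's reversal.
Here starting body condition is a common cause — it drives both which diet a case falls under and the outcome. The crude comparison mixes populations; the stratum-specific rates are the causally relevant ones.
Adjusting over the population distribution of starting body condition: 0.361·(0.846−0.769) + 0.333·(0.434−0.299) + 0.306·(0.309−0.188) = +0.110.

+0.11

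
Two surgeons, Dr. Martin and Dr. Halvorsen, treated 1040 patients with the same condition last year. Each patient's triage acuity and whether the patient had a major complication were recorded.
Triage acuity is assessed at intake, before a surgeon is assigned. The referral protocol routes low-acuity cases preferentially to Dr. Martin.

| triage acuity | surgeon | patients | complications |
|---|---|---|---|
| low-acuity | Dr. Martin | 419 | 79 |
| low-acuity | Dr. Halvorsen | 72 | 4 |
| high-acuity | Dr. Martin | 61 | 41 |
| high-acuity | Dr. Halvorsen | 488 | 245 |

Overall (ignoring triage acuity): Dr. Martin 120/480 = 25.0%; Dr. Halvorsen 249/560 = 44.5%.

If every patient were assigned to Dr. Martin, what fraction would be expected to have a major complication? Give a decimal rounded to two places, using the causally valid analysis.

0.44

The stratified and pooled comparisons disagree (Dr. Halvorsen wins within each triage acuity; Dr. Martin wins overall), so the answer turns on the causal role of triage acuity.
Triage acuity differs across surgeons for reasons unrelated to any effect of the surgeon itself, and it separately predicts the outcome — a classic confounder. We must compare within triage acuity levels.
Standardising Dr. Martin to the population triage acuity mix: 0.472·79/419 + 0.528·41/61 = 0.444.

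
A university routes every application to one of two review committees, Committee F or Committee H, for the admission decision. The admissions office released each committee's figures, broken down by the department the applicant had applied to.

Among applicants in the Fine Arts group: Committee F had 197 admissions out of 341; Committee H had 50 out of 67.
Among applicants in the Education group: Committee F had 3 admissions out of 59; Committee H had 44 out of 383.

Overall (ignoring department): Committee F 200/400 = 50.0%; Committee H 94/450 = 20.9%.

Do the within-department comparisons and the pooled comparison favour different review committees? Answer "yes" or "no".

Within each department level (Fine Arts 57.8% vs 74.6%; Education 5.1% vs 11.5%), Committee H has the higher rate every time. Pooled: 50.0% vs 20.9% — Committee F has the higher rate overall. The two comparisons disagree.

yes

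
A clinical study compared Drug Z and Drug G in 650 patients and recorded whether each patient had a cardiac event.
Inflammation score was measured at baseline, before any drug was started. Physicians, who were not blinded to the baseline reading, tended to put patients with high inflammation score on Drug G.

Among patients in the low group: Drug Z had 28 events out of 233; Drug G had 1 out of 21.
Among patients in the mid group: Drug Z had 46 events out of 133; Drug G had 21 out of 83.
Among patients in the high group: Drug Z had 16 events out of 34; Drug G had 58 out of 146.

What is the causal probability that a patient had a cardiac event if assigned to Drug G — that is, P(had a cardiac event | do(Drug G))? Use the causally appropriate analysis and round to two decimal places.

0.21

Here inflammation score is a common cause — it drives both which drug a case falls under and the outcome. The crude comparison mixes populations; the stratum-specific rates are the causally relevant ones.
Standardising Drug G to the population inflammation score mix: 0.391·1/21 + 0.332·21/83 + 0.277·58/146 = 0.213.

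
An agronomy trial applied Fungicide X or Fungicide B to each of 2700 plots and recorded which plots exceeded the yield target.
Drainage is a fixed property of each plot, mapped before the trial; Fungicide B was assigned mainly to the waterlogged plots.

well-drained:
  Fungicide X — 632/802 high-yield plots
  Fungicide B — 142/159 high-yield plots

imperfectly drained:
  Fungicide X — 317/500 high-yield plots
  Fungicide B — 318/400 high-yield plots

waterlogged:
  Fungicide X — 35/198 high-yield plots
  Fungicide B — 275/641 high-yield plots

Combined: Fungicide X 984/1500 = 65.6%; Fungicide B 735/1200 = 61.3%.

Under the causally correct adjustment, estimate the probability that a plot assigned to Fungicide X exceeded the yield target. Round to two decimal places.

0.55

Here field drainage is a common cause — it drives both which fungicide a case falls under and the outcome. The crude comparison mixes populations; the stratum-specific rates are the causally relevant ones.
Standardising Fungicide X to the population field drainage mix: 0.356·632/802 + 0.333·317/500 + 0.311·35/198 = 0.547.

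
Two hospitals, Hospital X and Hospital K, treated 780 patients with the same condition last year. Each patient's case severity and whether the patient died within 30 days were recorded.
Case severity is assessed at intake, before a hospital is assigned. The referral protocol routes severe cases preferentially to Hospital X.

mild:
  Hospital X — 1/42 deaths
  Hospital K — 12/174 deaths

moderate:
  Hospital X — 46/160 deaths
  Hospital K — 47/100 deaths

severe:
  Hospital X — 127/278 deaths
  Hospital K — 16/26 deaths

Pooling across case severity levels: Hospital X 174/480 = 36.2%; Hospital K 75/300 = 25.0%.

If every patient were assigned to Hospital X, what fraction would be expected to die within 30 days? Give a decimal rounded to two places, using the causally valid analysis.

0.28

The stratified and pooled comparisons disagree (Hospital X wins within each case severity; Hospital K wins overall), so the answer turns on the causal role of case severity.
Here case severity is a common cause — it drives both which hospital a case falls under and the outcome. The crude comparison mixes populations; the stratum-specific rates are the causally relevant ones.
Standardising Hospital X to the population case severity mix: 0.277·1/42 + 0.333·46/160 + 0.390·127/278 = 0.280.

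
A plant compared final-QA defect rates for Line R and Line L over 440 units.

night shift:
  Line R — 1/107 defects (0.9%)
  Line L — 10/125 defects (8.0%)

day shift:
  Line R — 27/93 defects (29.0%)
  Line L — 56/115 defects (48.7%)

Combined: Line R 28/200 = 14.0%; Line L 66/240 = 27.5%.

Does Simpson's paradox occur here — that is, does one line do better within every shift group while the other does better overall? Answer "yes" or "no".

Within each shift level (night shift 0.9% vs 8.0%; day shift 29.0% vs 48.7%), Line R has the lower rate every time. Pooled: 14.0% vs 27.5% — Line R has the lower rate overall. They agree.

no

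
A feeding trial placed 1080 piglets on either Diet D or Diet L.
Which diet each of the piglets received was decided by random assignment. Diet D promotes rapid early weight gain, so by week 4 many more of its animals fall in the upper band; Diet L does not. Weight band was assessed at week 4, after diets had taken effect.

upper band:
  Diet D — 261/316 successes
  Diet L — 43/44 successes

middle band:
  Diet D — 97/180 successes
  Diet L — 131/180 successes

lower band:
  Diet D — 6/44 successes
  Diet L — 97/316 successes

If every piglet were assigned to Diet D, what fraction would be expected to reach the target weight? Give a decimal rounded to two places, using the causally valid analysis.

0.67

Week-4 weight band is downstream of the diet. One should not condition on a consequence of treatment, so the overall rates are the right comparison.
So P(outcome | do(Diet D)) is just the pooled rate for Diet D: 364/540 = 0.674.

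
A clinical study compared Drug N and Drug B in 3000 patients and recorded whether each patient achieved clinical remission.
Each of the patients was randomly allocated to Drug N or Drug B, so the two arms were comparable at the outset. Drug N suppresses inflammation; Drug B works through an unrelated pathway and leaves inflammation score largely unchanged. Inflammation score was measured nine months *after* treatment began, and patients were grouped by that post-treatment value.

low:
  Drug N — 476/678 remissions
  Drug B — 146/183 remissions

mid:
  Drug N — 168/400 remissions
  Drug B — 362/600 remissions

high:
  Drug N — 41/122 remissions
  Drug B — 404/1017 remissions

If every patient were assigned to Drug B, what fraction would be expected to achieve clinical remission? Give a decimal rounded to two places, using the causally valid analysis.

0.51

Inflammation score is recorded after the drug and is itself shifted by it — it sits on the causal path from drug to outcome. Conditioning on a mediator would strip out part of the effect we want; the pooled comparison gives the total causal effect.
So P(outcome | do(Drug B)) is just the pooled rate for Drug B: 912/1800 = 0.507.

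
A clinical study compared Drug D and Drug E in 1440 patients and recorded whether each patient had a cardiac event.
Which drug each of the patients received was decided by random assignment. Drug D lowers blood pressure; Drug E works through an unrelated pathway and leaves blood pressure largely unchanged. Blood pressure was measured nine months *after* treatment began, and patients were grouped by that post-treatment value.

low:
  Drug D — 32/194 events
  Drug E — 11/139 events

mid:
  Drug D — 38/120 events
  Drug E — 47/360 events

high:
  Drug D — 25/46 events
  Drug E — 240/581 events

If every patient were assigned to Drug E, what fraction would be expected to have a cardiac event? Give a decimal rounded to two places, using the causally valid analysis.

0.28

Within every blood pressure level Drug E has the lower rate, yet pooled Drug D does — Simpson's reversal.
Stratifying would compare drugs among patients the drugs themselves sorted into blood pressure groups — a form of selection on an intermediate. The unconditioned pooled rates give the total causal effect.
So P(outcome | do(Drug E)) is just the pooled rate for Drug E: 298/1080 = 0.276.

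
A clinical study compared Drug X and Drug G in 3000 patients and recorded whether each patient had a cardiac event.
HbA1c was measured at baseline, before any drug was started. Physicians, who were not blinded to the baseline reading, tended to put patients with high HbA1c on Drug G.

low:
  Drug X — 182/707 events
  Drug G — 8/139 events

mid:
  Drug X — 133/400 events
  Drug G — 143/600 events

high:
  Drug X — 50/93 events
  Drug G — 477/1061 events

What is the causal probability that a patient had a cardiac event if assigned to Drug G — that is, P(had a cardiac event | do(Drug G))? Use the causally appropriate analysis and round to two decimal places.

0.27

Within every HbA1c level Drug G has the lower rate, yet pooled Drug X does — Simpson's reversal.
HbA1c is set before the drug has any effect — it is not caused by the drug — and it independently drives the outcome. That makes it a confounder, so the causal comparison is within HbA1c levels.
Standardising Drug G to the population HbA1c mix: 0.282·8/139 + 0.333·143/600 + 0.385·477/1061 = 0.269.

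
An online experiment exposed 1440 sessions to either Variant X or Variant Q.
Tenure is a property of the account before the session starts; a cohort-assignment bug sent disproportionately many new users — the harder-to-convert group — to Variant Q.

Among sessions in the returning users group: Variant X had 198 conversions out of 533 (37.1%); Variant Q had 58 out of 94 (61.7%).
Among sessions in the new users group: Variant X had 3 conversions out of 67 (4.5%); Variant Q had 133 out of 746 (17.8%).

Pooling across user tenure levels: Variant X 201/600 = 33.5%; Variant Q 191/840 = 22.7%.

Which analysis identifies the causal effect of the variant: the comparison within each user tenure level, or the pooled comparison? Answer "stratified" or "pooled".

stratified

Variant Q is higher inside every user tenure stratum but Variant X is higher in aggregate. Whether to stratify depends on how user tenure relates to the variant.
User tenure satisfies the back-door criterion: it is not a descendant of the variant, and it blocks the spurious path from variant to outcome. Adjusting for it (i.e., using the within-user tenure rates) gives the causal effect.
Within each level — returning users: 37.1% vs 61.7%; new users: 4.5% vs 17.8% — Variant Q is higher every time.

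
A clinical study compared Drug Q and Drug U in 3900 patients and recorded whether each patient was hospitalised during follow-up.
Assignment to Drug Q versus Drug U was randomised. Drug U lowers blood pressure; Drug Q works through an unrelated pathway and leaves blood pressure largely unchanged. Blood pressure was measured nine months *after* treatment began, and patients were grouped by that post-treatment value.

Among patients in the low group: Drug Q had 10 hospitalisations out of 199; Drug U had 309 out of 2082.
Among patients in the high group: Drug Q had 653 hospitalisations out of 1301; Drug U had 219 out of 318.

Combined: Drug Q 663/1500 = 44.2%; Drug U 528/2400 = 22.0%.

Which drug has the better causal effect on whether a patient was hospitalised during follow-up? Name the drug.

Drug Q is lower inside every blood pressure stratum but Drug U is lower in aggregate. Whether to stratify depends on how blood pressure relates to the drug.
Blood pressure is recorded after the drug and is itself shifted by it — it sits on the causal path from drug to outcome. Conditioning on a mediator would strip out part of the effect we want; the pooled comparison gives the total causal effect.
Pooled: Drug Q 44.2% vs Drug U 22.0%; Drug U is lower overall.

Drug U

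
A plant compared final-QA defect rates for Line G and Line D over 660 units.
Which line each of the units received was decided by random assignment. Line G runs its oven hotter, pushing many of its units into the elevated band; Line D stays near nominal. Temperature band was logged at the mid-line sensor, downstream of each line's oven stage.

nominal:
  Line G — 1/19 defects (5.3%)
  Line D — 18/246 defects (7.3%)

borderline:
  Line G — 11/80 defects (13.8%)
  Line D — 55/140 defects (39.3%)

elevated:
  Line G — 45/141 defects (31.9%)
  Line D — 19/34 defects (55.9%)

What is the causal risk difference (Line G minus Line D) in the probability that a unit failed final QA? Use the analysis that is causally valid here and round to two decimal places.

+0.02

Within every in-process temperature band level Line G has the lower rate, yet pooled Line D does — Simpson's reversal.
Stratifying would compare lines among units the lines themselves sorted into in-process temperature band groups — a form of selection on an intermediate. The unconditioned pooled rates give the total causal effect.
The causal difference is the pooled difference: 0.237 − 0.219 = +0.018.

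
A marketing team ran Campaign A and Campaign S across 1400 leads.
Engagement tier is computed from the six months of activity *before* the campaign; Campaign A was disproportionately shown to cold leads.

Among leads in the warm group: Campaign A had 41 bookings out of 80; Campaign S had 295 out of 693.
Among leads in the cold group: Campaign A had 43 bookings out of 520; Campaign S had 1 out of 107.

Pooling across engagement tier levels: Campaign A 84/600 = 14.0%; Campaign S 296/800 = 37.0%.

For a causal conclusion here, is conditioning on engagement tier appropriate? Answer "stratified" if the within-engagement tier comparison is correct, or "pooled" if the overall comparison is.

stratified

Engagement tier is set before the campaign has any effect — it is not caused by the campaign — and it independently drives the outcome. That makes it a confounder, so the causal comparison is within engagement tier levels.
Within each level — warm: 51.2% vs 42.6%; cold: 8.3% vs 0.9% — Campaign A is higher every time.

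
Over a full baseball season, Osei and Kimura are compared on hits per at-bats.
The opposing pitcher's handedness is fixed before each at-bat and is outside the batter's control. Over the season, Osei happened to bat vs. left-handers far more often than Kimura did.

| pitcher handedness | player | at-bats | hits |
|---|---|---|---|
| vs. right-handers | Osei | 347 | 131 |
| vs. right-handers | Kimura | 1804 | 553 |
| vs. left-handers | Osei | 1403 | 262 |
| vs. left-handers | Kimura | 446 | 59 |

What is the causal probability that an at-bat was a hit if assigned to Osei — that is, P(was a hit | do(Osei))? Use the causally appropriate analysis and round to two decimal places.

Pitcher handedness satisfies the back-door criterion: it is not a descendant of the player, and it blocks the spurious path from player to outcome. Adjusting for it (i.e., using the within-pitcher handedness rates) gives the causal effect.
Standardising Osei to the population pitcher handedness mix: 0.538·131/347 + 0.462·262/1403 = 0.289.

0.29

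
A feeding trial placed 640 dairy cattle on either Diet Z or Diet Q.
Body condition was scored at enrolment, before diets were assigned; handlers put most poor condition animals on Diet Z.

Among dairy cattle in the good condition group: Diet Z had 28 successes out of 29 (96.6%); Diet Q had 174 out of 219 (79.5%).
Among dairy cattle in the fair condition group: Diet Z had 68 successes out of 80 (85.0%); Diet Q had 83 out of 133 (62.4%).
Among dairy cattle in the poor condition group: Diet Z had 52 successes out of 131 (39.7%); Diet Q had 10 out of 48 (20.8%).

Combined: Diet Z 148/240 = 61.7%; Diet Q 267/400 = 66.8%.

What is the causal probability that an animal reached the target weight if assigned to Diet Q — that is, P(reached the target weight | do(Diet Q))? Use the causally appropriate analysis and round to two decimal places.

Nothing the diet does changes starting body condition; the imbalance is an allocation artefact. With starting body condition also predicting the outcome, the pooled figure is confounded, and the within-stratum comparison is the causal one.
Standardising Diet Q to the population starting body condition mix: 0.388·174/219 + 0.333·83/133 + 0.280·10/48 = 0.574.

0.57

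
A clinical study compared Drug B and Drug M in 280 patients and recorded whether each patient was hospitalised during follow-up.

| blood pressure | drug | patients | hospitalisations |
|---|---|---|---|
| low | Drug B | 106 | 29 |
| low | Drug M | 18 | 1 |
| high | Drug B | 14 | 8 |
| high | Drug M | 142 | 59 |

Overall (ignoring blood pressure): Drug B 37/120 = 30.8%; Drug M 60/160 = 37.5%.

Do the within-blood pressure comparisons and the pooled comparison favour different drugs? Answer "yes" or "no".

Within each blood pressure level (low 27.4% vs 5.6%; high 57.1% vs 41.5%), Drug M has the lower rate every time. Pooled: 30.8% vs 37.5% — Drug B has the lower rate overall. The two comparisons disagree.

yes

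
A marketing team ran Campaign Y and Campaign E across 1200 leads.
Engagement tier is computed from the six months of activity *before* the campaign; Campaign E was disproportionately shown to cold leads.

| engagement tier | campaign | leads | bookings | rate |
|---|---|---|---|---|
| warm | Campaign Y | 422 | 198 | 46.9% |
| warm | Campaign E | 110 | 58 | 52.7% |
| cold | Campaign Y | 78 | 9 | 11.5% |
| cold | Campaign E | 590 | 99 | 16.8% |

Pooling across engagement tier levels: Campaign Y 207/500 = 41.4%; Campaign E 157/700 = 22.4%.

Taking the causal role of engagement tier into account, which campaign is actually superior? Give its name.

Campaign E

Nothing the campaign does changes engagement tier; the imbalance is an allocation artefact. With engagement tier also predicting the outcome, the pooled figure is confounded, and the within-stratum comparison is the causal one.
Within each level — warm: 46.9% vs 52.7%; cold: 11.5% vs 16.8% — Campaign E is higher every time.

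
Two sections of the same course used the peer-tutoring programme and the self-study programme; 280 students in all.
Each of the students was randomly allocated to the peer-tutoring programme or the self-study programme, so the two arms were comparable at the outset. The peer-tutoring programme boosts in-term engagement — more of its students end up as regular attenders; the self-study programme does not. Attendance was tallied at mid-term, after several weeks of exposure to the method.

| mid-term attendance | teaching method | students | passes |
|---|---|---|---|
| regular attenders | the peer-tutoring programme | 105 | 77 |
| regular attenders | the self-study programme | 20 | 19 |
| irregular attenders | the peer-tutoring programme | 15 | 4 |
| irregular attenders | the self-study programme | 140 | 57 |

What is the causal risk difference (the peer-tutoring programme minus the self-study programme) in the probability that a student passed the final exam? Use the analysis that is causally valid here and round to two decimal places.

+0.20

Within every mid-term attendance level the self-study programme has the higher rate, yet pooled the peer-tutoring programme does — Simpson's reversal.
Stratifying would compare teaching methods among students the teaching methods themselves sorted into mid-term attendance groups — a form of selection on an intermediate. The unconditioned pooled rates give the total causal effect.
The causal difference is the pooled difference: 0.675 − 0.475 = +0.200.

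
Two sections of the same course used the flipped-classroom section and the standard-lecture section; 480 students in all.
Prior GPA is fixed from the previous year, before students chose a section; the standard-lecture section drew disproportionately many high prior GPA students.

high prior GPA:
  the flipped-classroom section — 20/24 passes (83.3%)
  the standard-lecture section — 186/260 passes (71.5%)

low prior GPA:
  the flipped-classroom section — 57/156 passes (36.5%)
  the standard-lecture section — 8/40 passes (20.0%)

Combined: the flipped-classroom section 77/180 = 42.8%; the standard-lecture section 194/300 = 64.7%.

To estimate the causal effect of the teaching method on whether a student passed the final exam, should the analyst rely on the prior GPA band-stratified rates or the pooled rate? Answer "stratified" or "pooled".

stratified

Prior GPA band satisfies the back-door criterion: it is not a descendant of the teaching method, and it blocks the spurious path from teaching method to outcome. Adjusting for it (i.e., using the within-prior GPA band rates) gives the causal effect.
Within each level — high prior GPA: 83.3% vs 71.5%; low prior GPA: 36.5% vs 20.0% — the flipped-classroom section is higher every time.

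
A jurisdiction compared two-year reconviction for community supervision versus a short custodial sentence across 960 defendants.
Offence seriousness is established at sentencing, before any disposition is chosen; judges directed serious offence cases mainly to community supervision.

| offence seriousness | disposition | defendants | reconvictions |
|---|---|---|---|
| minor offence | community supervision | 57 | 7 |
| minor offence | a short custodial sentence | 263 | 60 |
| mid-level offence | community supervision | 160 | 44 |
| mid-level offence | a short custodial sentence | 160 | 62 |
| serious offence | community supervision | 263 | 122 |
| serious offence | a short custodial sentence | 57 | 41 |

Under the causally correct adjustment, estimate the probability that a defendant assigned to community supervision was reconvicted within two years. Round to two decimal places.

Offence seriousness satisfies the back-door criterion: it is not a descendant of the disposition, and it blocks the spurious path from disposition to outcome. Adjusting for it (i.e., using the within-offence seriousness rates) gives the causal effect.
Standardising community supervision to the population offence seriousness mix: 0.333·7/57 + 0.333·44/160 + 0.333·122/263 = 0.287.

0.29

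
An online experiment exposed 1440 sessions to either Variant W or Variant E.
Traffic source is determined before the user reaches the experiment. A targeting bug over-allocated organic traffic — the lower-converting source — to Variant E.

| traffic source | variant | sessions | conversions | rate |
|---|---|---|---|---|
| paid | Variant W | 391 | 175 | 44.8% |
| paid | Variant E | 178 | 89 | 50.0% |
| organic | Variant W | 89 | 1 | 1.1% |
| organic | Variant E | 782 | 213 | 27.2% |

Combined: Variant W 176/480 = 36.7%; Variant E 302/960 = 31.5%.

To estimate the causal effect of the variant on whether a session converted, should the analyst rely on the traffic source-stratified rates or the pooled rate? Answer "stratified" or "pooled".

Within every traffic source level Variant E has the higher rate, yet pooled Variant W does — Simpson's reversal.
Nothing the variant does changes traffic source; the imbalance is an allocation artefact. With traffic source also predicting the outcome, the pooled figure is confounded, and the within-stratum comparison is the causal one.
Within each level — paid: 44.8% vs 50.0%; organic: 1.1% vs 27.2% — Variant E is higher every time.

stratified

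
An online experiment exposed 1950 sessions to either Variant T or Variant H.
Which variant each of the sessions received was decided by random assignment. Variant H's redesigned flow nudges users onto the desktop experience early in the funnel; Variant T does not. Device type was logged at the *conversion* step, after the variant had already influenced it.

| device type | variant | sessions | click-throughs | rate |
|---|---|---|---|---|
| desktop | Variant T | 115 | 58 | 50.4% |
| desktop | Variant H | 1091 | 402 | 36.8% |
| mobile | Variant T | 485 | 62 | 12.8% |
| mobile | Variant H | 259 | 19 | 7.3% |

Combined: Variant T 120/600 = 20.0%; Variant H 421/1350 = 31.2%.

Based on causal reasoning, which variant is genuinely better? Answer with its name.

The distribution of device type is itself part of what the variant does — it is an intermediate outcome. Holding it fixed would remove that part of the effect; the total effect is the pooled difference.
Pooled: Variant T 20.0% vs Variant H 31.2%; Variant H is higher overall.

Variant H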